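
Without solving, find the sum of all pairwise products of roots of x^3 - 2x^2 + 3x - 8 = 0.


By Vieta's formulas for x^3 + bx^2 + cx + d = 0:
  r1 + r2 + r3 = -b/a = 2
  r1*r2 + r1*r3 + r2*r3 = c/a = 3
  r1*r2*r3 = -d/a = 8


Sum of pairwise products = 3


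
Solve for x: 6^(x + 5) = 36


Express both sides with the same base.
36 = 6^2
Since the bases match, equate exponents: x + 5 = 2
So x = 2 - (5) = -3

x = -3


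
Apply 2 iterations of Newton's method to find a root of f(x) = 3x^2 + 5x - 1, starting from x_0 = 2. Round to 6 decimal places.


Newton's method: x_(n+1) = x_n - f(x_n)/f'(x_n)
f(x) = 3x^2 + 5x - 1
f'(x) = 6x + 5

Iteration 1:
  f(2.000000) = 21.000000
  f'(2.000000) = 17.000000
  x_1 = 2.000000 - (21.000000)/(17.000000) = 0.764706

Iteration 2:
  f(0.764706) = 4.577855
  f'(0.764706) = 9.588235
  x_2 = 0.764706 - (4.577855)/(9.588235) = 0.287261

x_2 = 0.287261


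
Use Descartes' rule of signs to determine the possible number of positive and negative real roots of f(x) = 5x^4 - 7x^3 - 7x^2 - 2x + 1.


Descartes' rule of signs:

For positive roots, count sign changes in f(x) = 5x^4 - 7x^3 - 7x^2 - 2x + 1:
Signs of coefficients: +, -, -, -, +
Number of sign changes: 2
Possible positive real roots: 2, 0

For negative roots, examine f(-x) = 5x^4 + 7x^3 - 7x^2 + 2x + 1:
Signs of coefficients: +, +, -, +, +
Number of sign changes: 2
Possible negative real roots: 2, 0

Positive roots: 2 or 0; Negative roots: 2 or 0


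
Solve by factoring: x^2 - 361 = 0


We need two numbers that multiply to -361 and add to 0.
Those numbers are 19 and -19 (since 19 * (-19) = -361 and 19 + (-19) = 0).
So x^2 - 361 = (x + 19)(x - 19) = 0
Setting each factor to zero: x = -19 or x = 19

x = -19, x = 19


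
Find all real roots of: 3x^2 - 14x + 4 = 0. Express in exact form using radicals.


Using the quadratic formula: x = (-b ± sqrt(b^2 - 4ac)) / (2a)
Here a = 3, b = -14, c = 4
Discriminant = b^2 - 4ac = (-14)^2 - 4(3)(4) = 196 - 48 = 148
Since discriminant = 148 > 0, there are two real roots.
x = (14 ± 2*sqrt(37)) / 6
Simplifying: x = (7 ± sqrt(37)) / 3
Numerically: x ≈ 4.3609 or x ≈ 0.3057

x = (7 + sqrt(37)) / 3 or x = (7 - sqrt(37)) / 3


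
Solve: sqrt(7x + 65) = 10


Square both sides: 7x + 65 = 10^2 = 100
7x = 100 - 65 = 35
x = 5
Check: sqrt(7*5 + 65) = sqrt(100) = 10 ✓

x = 5


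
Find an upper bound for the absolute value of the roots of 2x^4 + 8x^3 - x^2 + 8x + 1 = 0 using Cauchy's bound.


Cauchy's bound: all roots r satisfy |r| <= 1 + max(|a_i/a_n|) for i = 0,...,n-1
where a_n is the leading coefficient.

Coefficients: [2, 8, -1, 8, 1]
Leading coefficient a_n = 2
Ratios |a_i/a_n|: 4, 1/2, 4, 1/2
Maximum ratio: 4
Cauchy's bound: |r| <= 1 + 4 = 5

Upper bound = 5


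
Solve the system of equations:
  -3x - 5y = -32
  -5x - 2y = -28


Using Cramer's rule:
Determinant D = (-3)(-2) - (-5)(-5) = 6 - 25 = -19
Dx = (-32)(-2) - (-28)(-5) = 64 - 140 = -76
Dy = (-3)(-28) - (-5)(-32) = 84 - 160 = -76
x = Dx/D = -76/-19 = 4
y = Dy/D = -76/-19 = 4

x = 4, y = 4


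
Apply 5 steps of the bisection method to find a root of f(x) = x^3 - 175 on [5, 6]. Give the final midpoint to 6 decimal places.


f(x) = x^3 - 175
f(5) = -50 < 0
f(6) = 41 > 0

Step 1: midpoint = (5.000000 + 6.000000)/2 = 5.500000
  f(5.500000) = -8.625000
  f(mid) < 0, so root is in [5.500000, 6.000000]

Step 2: midpoint = (5.500000 + 6.000000)/2 = 5.750000
  f(5.750000) = 15.109375
  f(mid) > 0, so root is in [5.500000, 5.750000]

Step 3: midpoint = (5.500000 + 5.750000)/2 = 5.625000
  f(5.625000) = 2.978516
  f(mid) > 0, so root is in [5.500000, 5.625000]

Step 4: midpoint = (5.500000 + 5.625000)/2 = 5.562500
  f(5.562500) = -2.888428
  f(mid) < 0, so root is in [5.562500, 5.625000]

Step 5: midpoint = (5.562500 + 5.625000)/2 = 5.593750
  f(5.593750) = 0.028656
  f(mid) > 0, so root is in [5.562500, 5.593750]

midpoint = 5.593750


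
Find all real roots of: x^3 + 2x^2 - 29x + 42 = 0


Let p(x) = x^3 + 2x^2 - 29x + 42. By the rational root theorem (leading coefficient 1), any rational root is an integer divisor of 42: try ±1, ±2, ... in turn.
Test x = 1: value = 16 ≠ 0.
Test x = -1: value = 72 ≠ 0.
Test x = 2: value = 0 ✓, so (x - 2) is a factor.
Synthetic division by (x - 2): bring down 1; 1(2) + 2 = 4; 4(2) - 29 = -21; (-21)(2) + 42 = 0 → quotient x^2 + 4x - 21, remainder 0.
Solve the quadratic x^2 + 4x - 21 = 0: discriminant = 4^2 - 4(1)(-21) = 16 + 84 = 100.
sqrt(100) = 10, so x = (-4 ± 10)/2: x = 3 or x = -7.

x = -7, x = 2, x = 3


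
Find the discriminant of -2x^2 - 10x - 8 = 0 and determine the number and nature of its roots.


For ax^2 + bx + c = 0, discriminant D = b^2 - 4ac
Here a = -2, b = -10, c = -8
D = (-10)^2 - 4(-2)(-8) = 100 - 64 = 36

D = 36 > 0 and is a perfect square (sqrt = 6)
The equation has 2 distinct real rational roots.

Discriminant = 36, 2 distinct real rational roots


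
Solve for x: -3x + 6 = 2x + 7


Starting with: -3x + 6 = 2x + 7
Move all x terms to left: (-3 - 2)x = 7 - 6
Simplify: -5x = 1
Divide both sides by -5: x = -1/5

x = -1/5


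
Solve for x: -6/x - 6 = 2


Subtract -6 from both sides: -6/x = 8
Multiply both sides by x: -6 = 8 * x
Divide by 8: x = -3/4

x = -3/4


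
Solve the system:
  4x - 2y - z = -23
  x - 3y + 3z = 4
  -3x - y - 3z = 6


Using Cramer's rule. Expand each determinant along the first row.
D  = 4*[(-3)*(-3) - 3*(-1)] - (-2)*[1*(-3) - 3*(-3)] + (-1)*[1*(-1) - (-3)*(-3)]
  = 4*(12) - (-2)*(6) + (-1)*(-10) = 70
Dx = (-23)*[(-3)*(-3) - 3*(-1)] - (-2)*[4*(-3) - 3*6] + (-1)*[4*(-1) - (-3)*6]
  = (-23)*(12) - (-2)*(-30) + (-1)*(14) = -350
Dy = 4*[4*(-3) - 3*6] - (-23)*[1*(-3) - 3*(-3)] + (-1)*[1*6 - 4*(-3)]
  = 4*(-30) - (-23)*(6) + (-1)*(18) = 0
Dz = 4*[(-3)*6 - 4*(-1)] - (-2)*[1*6 - 4*(-3)] + (-23)*[1*(-1) - (-3)*(-3)]
  = 4*(-14) - (-2)*(18) + (-23)*(-10) = 210
x = Dx/D = -350/70 = -5, y = Dy/D = 0/70 = 0, z = Dz/D = 210/70 = 3
Check eq1: (4)(-5) + (-2)(0) + (-1)(3) = -23 = -23 ✓
Check eq2: (1)(-5) + (-3)(0) + (3)(3) = 4 = 4 ✓
Check eq3: (-3)(-5) + (-1)(0) + (-3)(3) = 6 = 6 ✓

x = -5, y = 0, z = 3


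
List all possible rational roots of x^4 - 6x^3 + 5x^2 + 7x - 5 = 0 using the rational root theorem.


Rational root theorem: possible roots are ±p/q where:
  p divides the constant term (-5): p ∈ {1, 5}
  q divides the leading coefficient (1): q ∈ {1}

All possible rational roots: -5, -1, 1, 5

-5, -1, 1, 5


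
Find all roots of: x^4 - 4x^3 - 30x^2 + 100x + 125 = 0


Let p(x) = x^4 - 4x^3 - 30x^2 + 100x + 125. By the rational root theorem (leading coefficient 1), any rational root is an integer divisor of 125: try ±1, ±2, ... in turn.
Test x = 1: value = 192 ≠ 0.
Test x = -1: value = 0 ✓, so (x + 1) is a factor.
Synthetic division by (x + 1): bring down 1; 1(-1) - 4 = -5; (-5)(-1) - 30 = -25; (-25)(-1) + 100 = 125; 125(-1) + 125 = 0 → quotient x^3 - 5x^2 - 25x + 125, remainder 0.
Continue with the quotient x^3 - 5x^2 - 25x + 125 (candidates must divide 125; re-test x = -1 first in case it repeats).
Test x = -1: value = 144 ≠ 0.
Test x = 5: value = 0 ✓, so (x - 5) is a factor.
Synthetic division by (x - 5): bring down 1; 1(5) - 5 = 0; 0(5) - 25 = -25; (-25)(5) + 125 = 0 → quotient x^2 - 25, remainder 0.
Solve the quadratic x^2 - 25 = 0: discriminant = 0^2 - 4(1)(-25) = 0 + 100 = 100.
sqrt(100) = 10, so x = (0 ± 10)/2: x = 5 or x = -5.
Collecting all roots found:

x = -5, x = -1, x = 5 (multiplicity 2)


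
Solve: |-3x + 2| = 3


An absolute value equation |expr| = 3 gives two cases:
Case 1: -3x + 2 = 3
  -3x = 1, so x = -1/3
Case 2: -3x + 2 = -3
  -3x = -5, so x = 5/3

x = -1/3, x = 5/3


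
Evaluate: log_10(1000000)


We need the exponent such that 10^? = 1000000
10^6 = 1000000
Therefore log_10(1000000) = 6

6


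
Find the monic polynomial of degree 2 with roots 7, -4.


A monic polynomial with roots 7, -4 is:
p(x) = (x - 7)(x + 4)
After multiplying by (x - 7): x - 7
After multiplying by (x + 4): x^2 - 3x - 28

x^2 - 3x - 28


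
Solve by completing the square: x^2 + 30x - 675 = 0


Start: x^2 + 30x - 675 = 0
Move constant: x^2 + 30x = 675
Half of 30 is 15, squared is 225
Add 225 to both sides: x^2 + 30x + 225 = 900
(x + 15)^2 = 900
x + 15 = ±30
x = -15 + 30 = 15 or x = -15 - 30 = -45

x = -45, x = 15


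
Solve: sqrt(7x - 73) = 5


Square both sides: 7x - 73 = 5^2 = 25
7x = 25 + 73 = 98
x = 14
Check: sqrt(7*14 - 73) = sqrt(25) = 5 ✓

x = 14


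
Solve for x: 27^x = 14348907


Express both sides with the same base.
14348907 = 27^5
Since the bases match: x = 5

x = 5


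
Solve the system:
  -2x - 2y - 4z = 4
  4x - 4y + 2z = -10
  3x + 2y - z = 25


Using Cramer's rule. Expand each determinant along the first row.
D  = (-2)*[(-4)*(-1) - 2*2] - (-2)*[4*(-1) - 2*3] + (-4)*[4*2 - (-4)*3]
  = (-2)*(0) - (-2)*(-10) + (-4)*(20) = -100
Dx = 4*[(-4)*(-1) - 2*2] - (-2)*[(-10)*(-1) - 2*25] + (-4)*[(-10)*2 - (-4)*25]
  = 4*(0) - (-2)*(-40) + (-4)*(80) = -400
Dy = (-2)*[(-10)*(-1) - 2*25] - 4*[4*(-1) - 2*3] + (-4)*[4*25 - (-10)*3]
  = (-2)*(-40) - 4*(-10) + (-4)*(130) = -400
Dz = (-2)*[(-4)*25 - (-10)*2] - (-2)*[4*25 - (-10)*3] + 4*[4*2 - (-4)*3]
  = (-2)*(-80) - (-2)*(130) + 4*(20) = 500
x = Dx/D = -400/-100 = 4, y = Dy/D = -400/-100 = 4, z = Dz/D = 500/-100 = -5
Check eq1: (-2)(4) + (-2)(4) + (-4)(-5) = 4 = 4 ✓
Check eq2: (4)(4) + (-4)(4) + (2)(-5) = -10 = -10 ✓
Check eq3: (3)(4) + (2)(4) + (-1)(-5) = 25 = 25 ✓

x = 4, y = 4, z = -5


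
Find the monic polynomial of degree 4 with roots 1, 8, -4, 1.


A monic polynomial with roots 1, 8, -4, 1 is:
p(x) = (x - 1)(x - 8)(x + 4)(x - 1)
After multiplying by (x - 1): x - 1
After multiplying by (x - 8): x^2 - 9x + 8
After multiplying by (x + 4): x^3 - 5x^2 - 28x + 32
After multiplying by (x - 1): x^4 - 6x^3 - 23x^2 + 60x - 32

x^4 - 6x^3 - 23x^2 + 60x - 32


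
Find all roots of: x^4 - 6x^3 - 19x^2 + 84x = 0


The constant term is 0, so x = 0 is a root. Factor out x:
  x^3 - 6x^2 - 19x + 84 = 0
Let p(x) = x^3 - 6x^2 - 19x + 84. By the rational root theorem (leading coefficient 1), any rational root is an integer divisor of 84: try ±1, ±2, ... in turn.
Test x = 1: value = 60 ≠ 0.
Test x = -1: value = 96 ≠ 0.
Test x = 2: value = 30 ≠ 0.
Test x = -2: value = 90 ≠ 0.
Test x = 3: value = 0 ✓, so (x - 3) is a factor.
Synthetic division by (x - 3): bring down 1; 1(3) - 6 = -3; (-3)(3) - 19 = -28; (-28)(3) + 84 = 0 → quotient x^2 - 3x - 28, remainder 0.
Solve the quadratic x^2 - 3x - 28 = 0: discriminant = (-3)^2 - 4(1)(-28) = 9 + 112 = 121.
sqrt(121) = 11, so x = (3 ± 11)/2: x = 7 or x = -4.
Collecting all roots found:

x = -4, x = 0, x = 3, x = 7


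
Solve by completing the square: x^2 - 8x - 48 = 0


Start: x^2 - 8x - 48 = 0
Move constant: x^2 - 8x = 48
Half of -8 is -4, squared is 16
Add 16 to both sides: x^2 - 8x + 16 = 64
(x - 4)^2 = 64
x - 4 = ±8
x = 4 + 8 = 12 or x = 4 - 8 = -4

x = -4, x = 12


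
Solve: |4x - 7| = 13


An absolute value equation |expr| = 13 gives two cases:
Case 1: 4x - 7 = 13
  4x = 20, so x = 5
Case 2: 4x - 7 = -13
  4x = -6, so x = -3/2

x = -3/2, x = 5


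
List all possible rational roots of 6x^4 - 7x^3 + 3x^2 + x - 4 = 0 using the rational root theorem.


Rational root theorem: possible roots are ±p/q where:
  p divides the constant term (-4): p ∈ {1, 2, 4}
  q divides the leading coefficient (6): q ∈ {1, 2, 3, 6}

All possible rational roots: -4, -2, -4/3, -1, -2/3, -1/2, -1/3, -1/6, 1/6, 1/3, 1/2, 2/3, 1, 4/3, 2, 4

-4, -2, -4/3, -1, -2/3, -1/2, -1/3, -1/6, 1/6, 1/3, 1/2, 2/3, 1, 4/3, 2, 4


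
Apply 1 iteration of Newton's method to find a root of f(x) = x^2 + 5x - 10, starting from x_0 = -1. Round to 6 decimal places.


Newton's method: x_(n+1) = x_n - f(x_n)/f'(x_n)
f(x) = x^2 + 5x - 10
f'(x) = 2x + 5

Iteration 1:
  f(-1.000000) = -14.000000
  f'(-1.000000) = 3.000000
  x_1 = -1.000000 - (-14.000000)/(3.000000) = 3.666667

x_1 = 3.666667


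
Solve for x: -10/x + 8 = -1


Subtract 8 from both sides: -10/x = -9
Multiply both sides by x: -10 = -9 * x
Divide by -9: x = 10/9

x = 10/9


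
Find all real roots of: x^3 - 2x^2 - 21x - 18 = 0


Let p(x) = x^3 - 2x^2 - 21x - 18. By the rational root theorem (leading coefficient 1), any rational root is an integer divisor of 18: try ±1, ±2, ... in turn.
Test x = 1: value = -40 ≠ 0.
Test x = -1: value = 0 ✓, so (x + 1) is a factor.
Synthetic division by (x + 1): bring down 1; 1(-1) - 2 = -3; (-3)(-1) - 21 = -18; (-18)(-1) - 18 = 0 → quotient x^2 - 3x - 18, remainder 0.
Solve the quadratic x^2 - 3x - 18 = 0: discriminant = (-3)^2 - 4(1)(-18) = 9 + 72 = 81.
sqrt(81) = 9, so x = (3 ± 9)/2: x = 6 or x = -3.

x = -3, x = -1, x = 6


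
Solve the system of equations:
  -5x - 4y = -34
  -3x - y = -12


Using Cramer's rule:
Determinant D = (-5)(-1) - (-3)(-4) = 5 - 12 = -7
Dx = (-34)(-1) - (-12)(-4) = 34 - 48 = -14
Dy = (-5)(-12) - (-3)(-34) = 60 - 102 = -42
x = Dx/D = -14/-7 = 2
y = Dy/D = -42/-7 = 6

x = 2, y = 6


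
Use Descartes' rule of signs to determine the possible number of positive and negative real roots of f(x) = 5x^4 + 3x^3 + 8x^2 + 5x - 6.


Descartes' rule of signs:

For positive roots, count sign changes in f(x) = 5x^4 + 3x^3 + 8x^2 + 5x - 6:
Signs of coefficients: +, +, +, +, -
Number of sign changes: 1
Possible positive real roots: 1

For negative roots, examine f(-x) = 5x^4 - 3x^3 + 8x^2 - 5x - 6:
Signs of coefficients: +, -, +, -, -
Number of sign changes: 3
Possible negative real roots: 3, 1

Positive roots: 1; Negative roots: 3 or 1


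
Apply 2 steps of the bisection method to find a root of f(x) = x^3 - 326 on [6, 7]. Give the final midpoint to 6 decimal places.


f(x) = x^3 - 326
f(6) = -110 < 0
f(7) = 17 > 0

Step 1: midpoint = (6.000000 + 7.000000)/2 = 6.500000
  f(6.500000) = -51.375000
  f(mid) < 0, so root is in [6.500000, 7.000000]

Step 2: midpoint = (6.500000 + 7.000000)/2 = 6.750000
  f(6.750000) = -18.453125
  f(mid) < 0, so root is in [6.750000, 7.000000]

midpoint = 6.750000


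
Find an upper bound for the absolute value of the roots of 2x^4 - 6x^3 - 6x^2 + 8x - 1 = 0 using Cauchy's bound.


Cauchy's bound: all roots r satisfy |r| <= 1 + max(|a_i/a_n|) for i = 0,...,n-1
where a_n is the leading coefficient.

Coefficients: [2, -6, -6, 8, -1]
Leading coefficient a_n = 2
Ratios |a_i/a_n|: 3, 3, 4, 1/2
Maximum ratio: 4
Cauchy's bound: |r| <= 1 + 4 = 5

Upper bound = 5


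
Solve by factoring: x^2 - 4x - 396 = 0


We need two numbers that multiply to -396 and add to -4.
Those numbers are 18 and -22 (since 18 * (-22) = -396 and 18 + (-22) = -4).
So x^2 - 4x - 396 = (x + 18)(x - 22) = 0
Setting each factor to zero: x = -18 or x = 22

x = -18, x = 22


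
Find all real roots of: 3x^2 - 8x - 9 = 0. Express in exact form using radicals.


Using the quadratic formula: x = (-b ± sqrt(b^2 - 4ac)) / (2a)
Here a = 3, b = -8, c = -9
Discriminant = b^2 - 4ac = (-8)^2 - 4(3)(-9) = 64 + 108 = 172
Since discriminant = 172 > 0, there are two real roots.
x = (8 ± 2*sqrt(43)) / 6
Simplifying: x = (4 ± sqrt(43)) / 3
Numerically: x ≈ 3.5191 or x ≈ -0.8525

x = (4 + sqrt(43)) / 3 or x = (4 - sqrt(43)) / 3


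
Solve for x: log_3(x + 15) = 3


Convert to exponential form: x + 15 = 3^3 = 27
x = 27 - 15 = 12
Check: log_3(12 + 15) = log_3(27) = log_3(27) = 3 ✓

x = 12


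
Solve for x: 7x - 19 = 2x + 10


Starting with: 7x - 19 = 2x + 10
Move all x terms to left: (7 - 2)x = 10 + 19
Simplify: 5x = 29
Divide both sides by 5: x = 29/5

x = 29/5


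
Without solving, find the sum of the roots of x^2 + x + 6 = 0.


By Vieta's formulas for ax^2 + bx + c = 0:
  Sum of roots = -b/a
  Product of roots = c/a

Here a = 1, b = 1, c = 6
Sum = -(1)/1 = -1
Product = 6/1 = 6

Sum = -1


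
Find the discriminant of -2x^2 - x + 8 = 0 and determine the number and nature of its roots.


For ax^2 + bx + c = 0, discriminant D = b^2 - 4ac
Here a = -2, b = -1, c = 8
D = (-1)^2 - 4(-2)(8) = 1 + 64 = 65

D = 65 > 0 but not a perfect square
The equation has 2 distinct real irrational roots.

Discriminant = 65, 2 distinct real irrational roots


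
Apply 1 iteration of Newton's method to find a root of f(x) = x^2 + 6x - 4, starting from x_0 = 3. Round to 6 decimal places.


Newton's method: x_(n+1) = x_n - f(x_n)/f'(x_n)
f(x) = x^2 + 6x - 4
f'(x) = 2x + 6

Iteration 1:
  f(3.000000) = 23.000000
  f'(3.000000) = 12.000000
  x_1 = 3.000000 - (23.000000)/(12.000000) = 1.083333

x_1 = 1.083333


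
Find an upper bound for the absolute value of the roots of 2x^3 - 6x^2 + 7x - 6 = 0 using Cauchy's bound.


Cauchy's bound: all roots r satisfy |r| <= 1 + max(|a_i/a_n|) for i = 0,...,n-1
where a_n is the leading coefficient.

Coefficients: [2, -6, 7, -6]
Leading coefficient a_n = 2
Ratios |a_i/a_n|: 3, 7/2, 3
Maximum ratio: 7/2
Cauchy's bound: |r| <= 1 + 7/2 = 9/2

Upper bound = 9/2


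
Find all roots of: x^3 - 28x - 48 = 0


Let p(x) = x^3 - 28x - 48. By the rational root theorem (leading coefficient 1), any rational root is an integer divisor of 48: try ±1, ±2, ... in turn.
Test x = 1: value = -75 ≠ 0.
Test x = -1: value = -21 ≠ 0.
Test x = 2: value = -96 ≠ 0.
Test x = -2: value = 0 ✓, so (x + 2) is a factor.
Synthetic division by (x + 2): bring down 1; 1(-2) + 0 = -2; (-2)(-2) - 28 = -24; (-24)(-2) - 48 = 0 → quotient x^2 - 2x - 24, remainder 0.
Solve the quadratic x^2 - 2x - 24 = 0: discriminant = (-2)^2 - 4(1)(-24) = 4 + 96 = 100.
sqrt(100) = 10, so x = (2 ± 10)/2: x = 6 or x = -4.
Collecting all roots found:

x = -4, x = -2, x = 6


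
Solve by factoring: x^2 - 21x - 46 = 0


We need two numbers that multiply to -46 and add to -21.
Those numbers are -23 and 2 (since (-23) * 2 = -46 and (-23) + 2 = -21).
So x^2 - 21x - 46 = (x - 23)(x + 2) = 0
Setting each factor to zero: x = 23 or x = -2

x = -2, x = 23


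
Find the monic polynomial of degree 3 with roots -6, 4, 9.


A monic polynomial with roots -6, 4, 9 is:
p(x) = (x + 6)(x - 4)(x - 9)
After multiplying by (x + 6): x + 6
After multiplying by (x - 4): x^2 + 2x - 24
After multiplying by (x - 9): x^3 - 7x^2 - 42x + 216

x^3 - 7x^2 - 42x + 216


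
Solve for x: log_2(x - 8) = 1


Convert to exponential form: x - 8 = 2^1 = 2
x = 2 + 8 = 10
Check: log_2(10 - 8) = log_2(2) = log_2(2) = 1 ✓

x = 10


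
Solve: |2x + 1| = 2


An absolute value equation |expr| = 2 gives two cases:
Case 1: 2x + 1 = 2
  2x = 1, so x = 1/2
Case 2: 2x + 1 = -2
  2x = -3, so x = -3/2

x = -3/2, x = 1/2


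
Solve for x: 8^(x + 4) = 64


Express both sides with the same base.
64 = 8^2
Since the bases match, equate exponents: x + 4 = 2
So x = 2 - (4) = -2

x = -2


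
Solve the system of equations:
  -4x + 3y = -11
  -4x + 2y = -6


Using Cramer's rule:
Determinant D = (-4)(2) - (-4)(3) = -8 + 12 = 4
Dx = (-11)(2) - (-6)(3) = -22 + 18 = -4
Dy = (-4)(-6) - (-4)(-11) = 24 - 44 = -20
x = Dx/D = -4/4 = -1
y = Dy/D = -20/4 = -5

x = -1, y = -5


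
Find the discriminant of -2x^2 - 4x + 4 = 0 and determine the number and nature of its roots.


For ax^2 + bx + c = 0, discriminant D = b^2 - 4ac
Here a = -2, b = -4, c = 4
D = (-4)^2 - 4(-2)(4) = 16 + 32 = 48

D = 48 > 0 but not a perfect square
The equation has 2 distinct real irrational roots.

Discriminant = 48, 2 distinct real irrational roots


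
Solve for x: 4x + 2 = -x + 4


Starting with: 4x + 2 = -x + 4
Move all x terms to left: (4 + 1)x = 4 - 2
Simplify: 5x = 2
Divide both sides by 5: x = 2/5

x = 2/5


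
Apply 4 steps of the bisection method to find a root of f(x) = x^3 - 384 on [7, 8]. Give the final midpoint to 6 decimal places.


f(x) = x^3 - 384
f(7) = -41 < 0
f(8) = 128 > 0

Step 1: midpoint = (7.000000 + 8.000000)/2 = 7.500000
  f(7.500000) = 37.875000
  f(mid) > 0, so root is in [7.000000, 7.500000]

Step 2: midpoint = (7.000000 + 7.500000)/2 = 7.250000
  f(7.250000) = -2.921875
  f(mid) < 0, so root is in [7.250000, 7.500000]

Step 3: midpoint = (7.250000 + 7.500000)/2 = 7.375000
  f(7.375000) = 17.130859
  f(mid) > 0, so root is in [7.250000, 7.375000]

Step 4: midpoint = (7.250000 + 7.375000)/2 = 7.312500
  f(7.312500) = 7.018799
  f(mid) > 0, so root is in [7.250000, 7.312500]

midpoint = 7.312500


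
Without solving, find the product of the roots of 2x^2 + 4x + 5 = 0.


By Vieta's formulas for ax^2 + bx + c = 0:
  Sum of roots = -b/a
  Product of roots = c/a

Here a = 2, b = 4, c = 5
Sum = -(4)/2 = -2
Product = 5/2 = 5/2

Product = 5/2


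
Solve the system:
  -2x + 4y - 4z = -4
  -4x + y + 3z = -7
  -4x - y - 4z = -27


Using Cramer's rule. Expand each determinant along the first row.
D  = (-2)*[1*(-4) - 3*(-1)] - 4*[(-4)*(-4) - 3*(-4)] + (-4)*[(-4)*(-1) - 1*(-4)]
  = (-2)*(-1) - 4*(28) + (-4)*(8) = -142
Dx = (-4)*[1*(-4) - 3*(-1)] - 4*[(-7)*(-4) - 3*(-27)] + (-4)*[(-7)*(-1) - 1*(-27)]
  = (-4)*(-1) - 4*(109) + (-4)*(34) = -568
Dy = (-2)*[(-7)*(-4) - 3*(-27)] - (-4)*[(-4)*(-4) - 3*(-4)] + (-4)*[(-4)*(-27) - (-7)*(-4)]
  = (-2)*(109) - (-4)*(28) + (-4)*(80) = -426
Dz = (-2)*[1*(-27) - (-7)*(-1)] - 4*[(-4)*(-27) - (-7)*(-4)] + (-4)*[(-4)*(-1) - 1*(-4)]
  = (-2)*(-34) - 4*(80) + (-4)*(8) = -284
x = Dx/D = -568/-142 = 4, y = Dy/D = -426/-142 = 3, z = Dz/D = -284/-142 = 2
Check eq1: (-2)(4) + (4)(3) + (-4)(2) = -4 = -4 ✓
Check eq2: (-4)(4) + (1)(3) + (3)(2) = -7 = -7 ✓
Check eq3: (-4)(4) + (-1)(3) + (-4)(2) = -27 = -27 ✓

x = 4, y = 3, z = 2


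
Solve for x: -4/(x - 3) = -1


Multiply both sides by (x - 3): -4 = -1(x - 3)
Distribute: -4 = -x + 3
-x = -4 - 3 = -7
x = 7

x = 7


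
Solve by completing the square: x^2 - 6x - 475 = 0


Start: x^2 - 6x - 475 = 0
Move constant: x^2 - 6x = 475
Half of -6 is -3, squared is 9
Add 9 to both sides: x^2 - 6x + 9 = 484
(x - 3)^2 = 484
x - 3 = ±22
x = 3 + 22 = 25 or x = 3 - 22 = -19

x = -19, x = 25


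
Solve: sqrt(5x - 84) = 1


Square both sides: 5x - 84 = 1^2 = 1
5x = 1 + 84 = 85
x = 17
Check: sqrt(5*17 - 84) = sqrt(1) = 1 ✓

x = 17


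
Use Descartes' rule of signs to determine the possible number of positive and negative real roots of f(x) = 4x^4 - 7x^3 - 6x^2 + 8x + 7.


Descartes' rule of signs:

For positive roots, count sign changes in f(x) = 4x^4 - 7x^3 - 6x^2 + 8x + 7:
Signs of coefficients: +, -, -, +, +
Number of sign changes: 2
Possible positive real roots: 2, 0

For negative roots, examine f(-x) = 4x^4 + 7x^3 - 6x^2 - 8x + 7:
Signs of coefficients: +, +, -, -, +
Number of sign changes: 2
Possible negative real roots: 2, 0

Positive roots: 2 or 0; Negative roots: 2 or 0


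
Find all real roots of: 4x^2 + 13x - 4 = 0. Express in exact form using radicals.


Using the quadratic formula: x = (-b ± sqrt(b^2 - 4ac)) / (2a)
Here a = 4, b = 13, c = -4
Discriminant = b^2 - 4ac = 13^2 - 4(4)(-4) = 169 + 64 = 233
Since discriminant = 233 > 0, there are two real roots.
x = (-13 ± sqrt(233)) / 8
Numerically: x ≈ 0.2830 or x ≈ -3.5330

x = (-13 + sqrt(233)) / 8 or x = (-13 - sqrt(233)) / 8


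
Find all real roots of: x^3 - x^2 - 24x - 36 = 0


Let p(x) = x^3 - x^2 - 24x - 36. By the rational root theorem (leading coefficient 1), any rational root is an integer divisor of 36: try ±1, ±2, ... in turn.
Test x = 1: value = -60 ≠ 0.
Test x = -1: value = -14 ≠ 0.
Test x = 2: value = -80 ≠ 0.
Test x = -2: value = 0 ✓, so (x + 2) is a factor.
Synthetic division by (x + 2): bring down 1; 1(-2) - 1 = -3; (-3)(-2) - 24 = -18; (-18)(-2) - 36 = 0 → quotient x^2 - 3x - 18, remainder 0.
Solve the quadratic x^2 - 3x - 18 = 0: discriminant = (-3)^2 - 4(1)(-18) = 9 + 72 = 81.
sqrt(81) = 9, so x = (3 ± 9)/2: x = 6 or x = -3.

x = -3, x = -2, x = 6


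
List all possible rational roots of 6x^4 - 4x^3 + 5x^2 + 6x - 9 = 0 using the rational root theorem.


Rational root theorem: possible roots are ±p/q where:
  p divides the constant term (-9): p ∈ {1, 3, 9}
  q divides the leading coefficient (6): q ∈ {1, 2, 3, 6}

All possible rational roots: -9, -9/2, -3, -3/2, -1, -1/2, -1/3, -1/6, 1/6, 1/3, 1/2, 1, 3/2, 3, 9/2, 9

-9, -9/2, -3, -3/2, -1, -1/2, -1/3, -1/6, 1/6, 1/3, 1/2, 1, 3/2, 3, 9/2, 9


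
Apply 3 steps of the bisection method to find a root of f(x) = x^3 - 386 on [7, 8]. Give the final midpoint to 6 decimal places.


f(x) = x^3 - 386
f(7) = -43 < 0
f(8) = 126 > 0

Step 1: midpoint = (7.000000 + 8.000000)/2 = 7.500000
  f(7.500000) = 35.875000
  f(mid) > 0, so root is in [7.000000, 7.500000]

Step 2: midpoint = (7.000000 + 7.500000)/2 = 7.250000
  f(7.250000) = -4.921875
  f(mid) < 0, so root is in [7.250000, 7.500000]

Step 3: midpoint = (7.250000 + 7.500000)/2 = 7.375000
  f(7.375000) = 15.130859
  f(mid) > 0, so root is in [7.250000, 7.375000]

midpoint = 7.375000


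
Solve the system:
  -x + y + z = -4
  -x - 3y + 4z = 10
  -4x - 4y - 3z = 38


Using Cramer's rule. Expand each determinant along the first row.
D  = (-1)*[(-3)*(-3) - 4*(-4)] - 1*[(-1)*(-3) - 4*(-4)] + 1*[(-1)*(-4) - (-3)*(-4)]
  = (-1)*(25) - 1*(19) + 1*(-8) = -52
Dx = (-4)*[(-3)*(-3) - 4*(-4)] - 1*[10*(-3) - 4*38] + 1*[10*(-4) - (-3)*38]
  = (-4)*(25) - 1*(-182) + 1*(74) = 156
Dy = (-1)*[10*(-3) - 4*38] - (-4)*[(-1)*(-3) - 4*(-4)] + 1*[(-1)*38 - 10*(-4)]
  = (-1)*(-182) - (-4)*(19) + 1*(2) = 260
Dz = (-1)*[(-3)*38 - 10*(-4)] - 1*[(-1)*38 - 10*(-4)] + (-4)*[(-1)*(-4) - (-3)*(-4)]
  = (-1)*(-74) - 1*(2) + (-4)*(-8) = 104
x = Dx/D = 156/-52 = -3, y = Dy/D = 260/-52 = -5, z = Dz/D = 104/-52 = -2
Check eq1: (-1)(-3) + (1)(-5) + (1)(-2) = -4 = -4 ✓
Check eq2: (-1)(-3) + (-3)(-5) + (4)(-2) = 10 = 10 ✓
Check eq3: (-4)(-3) + (-4)(-5) + (-3)(-2) = 38 = 38 ✓

x = -3, y = -5, z = -2


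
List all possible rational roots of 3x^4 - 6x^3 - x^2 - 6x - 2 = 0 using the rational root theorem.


Rational root theorem: possible roots are ±p/q where:
  p divides the constant term (-2): p ∈ {1, 2}
  q divides the leading coefficient (3): q ∈ {1, 3}

All possible rational roots: -2, -1, -2/3, -1/3, 1/3, 2/3, 1, 2

-2, -1, -2/3, -1/3, 1/3, 2/3, 1, 2


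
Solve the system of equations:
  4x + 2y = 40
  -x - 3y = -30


Using Cramer's rule:
Determinant D = (4)(-3) - (-1)(2) = -12 + 2 = -10
Dx = (40)(-3) - (-30)(2) = -120 + 60 = -60
Dy = (4)(-30) - (-1)(40) = -120 + 40 = -80
x = Dx/D = -60/-10 = 6
y = Dy/D = -80/-10 = 8

x = 6, y = 8


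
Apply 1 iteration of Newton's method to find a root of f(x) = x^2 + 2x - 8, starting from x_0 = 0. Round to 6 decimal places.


Newton's method: x_(n+1) = x_n - f(x_n)/f'(x_n)
f(x) = x^2 + 2x - 8
f'(x) = 2x + 2

Iteration 1:
  f(0.000000) = -8.000000
  f'(0.000000) = 2.000000
  x_1 = 0.000000 - (-8.000000)/(2.000000) = 4.000000

x_1 = 4.000000


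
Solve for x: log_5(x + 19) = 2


Convert to exponential form: x + 19 = 5^2 = 25
x = 25 - 19 = 6
Check: log_5(6 + 19) = log_5(25) = log_5(25) = 2 ✓

x = 6


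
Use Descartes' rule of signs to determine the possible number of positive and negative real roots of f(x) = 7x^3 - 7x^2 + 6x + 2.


Descartes' rule of signs:

For positive roots, count sign changes in f(x) = 7x^3 - 7x^2 + 6x + 2:
Signs of coefficients: +, -, +, +
Number of sign changes: 2
Possible positive real roots: 2, 0

For negative roots, examine f(-x) = -7x^3 - 7x^2 - 6x + 2:
Signs of coefficients: -, -, -, +
Number of sign changes: 1
Possible negative real roots: 1

Positive roots: 2 or 0; Negative roots: 1


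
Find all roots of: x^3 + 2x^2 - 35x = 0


The constant term is 0, so x = 0 is a root. Factor out x:
  x^2 + 2x - 35 = 0
Solve the quadratic x^2 + 2x - 35 = 0: discriminant = 2^2 - 4(1)(-35) = 4 + 140 = 144.
sqrt(144) = 12, so x = (-2 ± 12)/2: x = 5 or x = -7.
Collecting all roots found:

x = -7, x = 0, x = 5


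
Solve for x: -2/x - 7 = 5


Subtract -7 from both sides: -2/x = 12
Multiply both sides by x: -2 = 12 * x
Divide by 12: x = -1/6

x = -1/6


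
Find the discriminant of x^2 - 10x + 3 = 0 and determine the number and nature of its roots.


For ax^2 + bx + c = 0, discriminant D = b^2 - 4ac
Here a = 1, b = -10, c = 3
D = (-10)^2 - 4(1)(3) = 100 - 12 = 88

D = 88 > 0 but not a perfect square
The equation has 2 distinct real irrational roots.

Discriminant = 88, 2 distinct real irrational roots


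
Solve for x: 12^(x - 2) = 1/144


Express both sides with the same base.
1/144 = 12^(-2)
Since the bases match, equate exponents: x - 2 = -2
So x = -2 - (-2) = 0

x = 0


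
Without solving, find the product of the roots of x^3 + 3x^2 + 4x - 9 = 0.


By Vieta's formulas for x^3 + bx^2 + cx + d = 0:
  r1 + r2 + r3 = -b/a = -3
  r1*r2 + r1*r3 + r2*r3 = c/a = 4
  r1*r2*r3 = -d/a = 9


Product = 9


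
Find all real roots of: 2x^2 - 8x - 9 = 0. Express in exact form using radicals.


Using the quadratic formula: x = (-b ± sqrt(b^2 - 4ac)) / (2a)
Here a = 2, b = -8, c = -9
Discriminant = b^2 - 4ac = (-8)^2 - 4(2)(-9) = 64 + 72 = 136
Since discriminant = 136 > 0, there are two real roots.
x = (8 ± 2*sqrt(34)) / 4
Simplifying: x = (4 ± sqrt(34)) / 2
Numerically: x ≈ 4.9155 or x ≈ -0.9155

x = (4 + sqrt(34)) / 2 or x = (4 - sqrt(34)) / 2


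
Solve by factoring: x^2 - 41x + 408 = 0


We need two numbers that multiply to 408 and add to -41.
Those numbers are -24 and -17 (since (-24) * (-17) = 408 and (-24) + (-17) = -41).
So x^2 - 41x + 408 = (x - 24)(x - 17) = 0
Setting each factor to zero: x = 24 or x = 17

x = 17, x = 24


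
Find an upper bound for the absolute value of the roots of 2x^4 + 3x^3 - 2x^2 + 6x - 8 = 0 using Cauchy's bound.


Cauchy's bound: all roots r satisfy |r| <= 1 + max(|a_i/a_n|) for i = 0,...,n-1
where a_n is the leading coefficient.

Coefficients: [2, 3, -2, 6, -8]
Leading coefficient a_n = 2
Ratios |a_i/a_n|: 3/2, 1, 3, 4
Maximum ratio: 4
Cauchy's bound: |r| <= 1 + 4 = 5

Upper bound = 5


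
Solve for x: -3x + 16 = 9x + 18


Starting with: -3x + 16 = 9x + 18
Move all x terms to left: (-3 - 9)x = 18 - 16
Simplify: -12x = 2
Divide both sides by -12: x = -1/6

x = -1/6


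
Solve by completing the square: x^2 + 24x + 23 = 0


Start: x^2 + 24x + 23 = 0
Move constant: x^2 + 24x = -23
Half of 24 is 12, squared is 144
Add 144 to both sides: x^2 + 24x + 144 = 121
(x + 12)^2 = 121
x + 12 = ±11
x = -12 + 11 = -1 or x = -12 - 11 = -23

x = -23, x = -1


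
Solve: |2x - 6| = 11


An absolute value equation |expr| = 11 gives two cases:
Case 1: 2x - 6 = 11
  2x = 17, so x = 17/2
Case 2: 2x - 6 = -11
  2x = -5, so x = -5/2

x = -5/2, x = 17/2


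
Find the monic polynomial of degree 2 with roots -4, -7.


A monic polynomial with roots -4, -7 is:
p(x) = (x + 4)(x + 7)
After multiplying by (x + 4): x + 4
After multiplying by (x + 7): x^2 + 11x + 28

x^2 + 11x + 28


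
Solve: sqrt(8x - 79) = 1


Square both sides: 8x - 79 = 1^2 = 1
8x = 1 + 79 = 80
x = 10
Check: sqrt(8*10 - 79) = sqrt(1) = 1 ✓

x = 10


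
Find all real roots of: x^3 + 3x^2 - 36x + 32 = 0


Let p(x) = x^3 + 3x^2 - 36x + 32. By the rational root theorem (leading coefficient 1), any rational root is an integer divisor of 32: try ±1, ±2, ... in turn.
Test x = 1: value = 0 ✓, so (x - 1) is a factor.
Synthetic division by (x - 1): bring down 1; 1(1) + 3 = 4; 4(1) - 36 = -32; (-32)(1) + 32 = 0 → quotient x^2 + 4x - 32, remainder 0.
Solve the quadratic x^2 + 4x - 32 = 0: discriminant = 4^2 - 4(1)(-32) = 16 + 128 = 144.
sqrt(144) = 12, so x = (-4 ± 12)/2: x = 4 or x = -8.

x = -8, x = 1, x = 4


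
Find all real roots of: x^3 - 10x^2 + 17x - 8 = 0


Let p(x) = x^3 - 10x^2 + 17x - 8. By the rational root theorem (leading coefficient 1), any rational root is an integer divisor of 8: try ±1, ±2, ... in turn.
Test x = 1: value = 0 ✓, so (x - 1) is a factor.
Synthetic division by (x - 1): bring down 1; 1(1) - 10 = -9; (-9)(1) + 17 = 8; 8(1) - 8 = 0 → quotient x^2 - 9x + 8, remainder 0.
Solve the quadratic x^2 - 9x + 8 = 0: discriminant = (-9)^2 - 4(1)(8) = 81 - 32 = 49.
sqrt(49) = 7, so x = (9 ± 7)/2: x = 8 or x = 1.

x = 1 (multiplicity 2), x = 8


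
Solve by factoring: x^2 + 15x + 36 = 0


We need two numbers that multiply to 36 and add to 15.
Those numbers are 3 and 12 (since 3 * 12 = 36 and 3 + 12 = 15).
So x^2 + 15x + 36 = (x + 3)(x + 12) = 0
Setting each factor to zero: x = -3 or x = -12

x = -12, x = -3


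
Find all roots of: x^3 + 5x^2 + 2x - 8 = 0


Let p(x) = x^3 + 5x^2 + 2x - 8. By the rational root theorem (leading coefficient 1), any rational root is an integer divisor of 8: try ±1, ±2, ... in turn.
Test x = 1: value = 0 ✓, so (x - 1) is a factor.
Synthetic division by (x - 1): bring down 1; 1(1) + 5 = 6; 6(1) + 2 = 8; 8(1) - 8 = 0 → quotient x^2 + 6x + 8, remainder 0.
Solve the quadratic x^2 + 6x + 8 = 0: discriminant = 6^2 - 4(1)(8) = 36 - 32 = 4.
sqrt(4) = 2, so x = (-6 ± 2)/2: x = -2 or x = -4.
Collecting all roots found:

x = -4, x = -2, x = 1


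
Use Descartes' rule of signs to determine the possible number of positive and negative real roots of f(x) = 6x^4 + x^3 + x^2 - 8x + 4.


Descartes' rule of signs:

For positive roots, count sign changes in f(x) = 6x^4 + x^3 + x^2 - 8x + 4:
Signs of coefficients: +, +, +, -, +
Number of sign changes: 2
Possible positive real roots: 2, 0

For negative roots, examine f(-x) = 6x^4 - x^3 + x^2 + 8x + 4:
Signs of coefficients: +, -, +, +, +
Number of sign changes: 2
Possible negative real roots: 2, 0

Positive roots: 2 or 0; Negative roots: 2 or 0


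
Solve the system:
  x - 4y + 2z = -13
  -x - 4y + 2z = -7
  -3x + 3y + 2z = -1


Using Cramer's rule. Expand each determinant along the first row.
D  = 1*[(-4)*2 - 2*3] - (-4)*[(-1)*2 - 2*(-3)] + 2*[(-1)*3 - (-4)*(-3)]
  = 1*(-14) - (-4)*(4) + 2*(-15) = -28
Dx = (-13)*[(-4)*2 - 2*3] - (-4)*[(-7)*2 - 2*(-1)] + 2*[(-7)*3 - (-4)*(-1)]
  = (-13)*(-14) - (-4)*(-12) + 2*(-25) = 84
Dy = 1*[(-7)*2 - 2*(-1)] - (-13)*[(-1)*2 - 2*(-3)] + 2*[(-1)*(-1) - (-7)*(-3)]
  = 1*(-12) - (-13)*(4) + 2*(-20) = 0
Dz = 1*[(-4)*(-1) - (-7)*3] - (-4)*[(-1)*(-1) - (-7)*(-3)] + (-13)*[(-1)*3 - (-4)*(-3)]
  = 1*(25) - (-4)*(-20) + (-13)*(-15) = 140
x = Dx/D = 84/-28 = -3, y = Dy/D = 0/-28 = 0, z = Dz/D = 140/-28 = -5
Check eq1: (1)(-3) + (-4)(0) + (2)(-5) = -13 = -13 ✓
Check eq2: (-1)(-3) + (-4)(0) + (2)(-5) = -7 = -7 ✓
Check eq3: (-3)(-3) + (3)(0) + (2)(-5) = -1 = -1 ✓

x = -3, y = 0, z = -5


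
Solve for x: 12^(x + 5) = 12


Express both sides with the same base.
12 = 12^1
Since the bases match, equate exponents: x + 5 = 1
So x = 1 - (5) = -4

x = -4


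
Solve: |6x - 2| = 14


An absolute value equation |expr| = 14 gives two cases:
Case 1: 6x - 2 = 14
  6x = 16, so x = 8/3
Case 2: 6x - 2 = -14
  6x = -12, so x = -2

x = -2, x = 8/3


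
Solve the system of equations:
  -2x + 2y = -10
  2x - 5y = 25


Using Cramer's rule:
Determinant D = (-2)(-5) - (2)(2) = 10 - 4 = 6
Dx = (-10)(-5) - (25)(2) = 50 - 50 = 0
Dy = (-2)(25) - (2)(-10) = -50 + 20 = -30
x = Dx/D = 0/6 = 0
y = Dy/D = -30/6 = -5

x = 0, y = -5


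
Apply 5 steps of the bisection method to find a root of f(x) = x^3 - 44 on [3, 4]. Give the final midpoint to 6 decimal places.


f(x) = x^3 - 44
f(3) = -17 < 0
f(4) = 20 > 0

Step 1: midpoint = (3.000000 + 4.000000)/2 = 3.500000
  f(3.500000) = -1.125000
  f(mid) < 0, so root is in [3.500000, 4.000000]

Step 2: midpoint = (3.500000 + 4.000000)/2 = 3.750000
  f(3.750000) = 8.734375
  f(mid) > 0, so root is in [3.500000, 3.750000]

Step 3: midpoint = (3.500000 + 3.750000)/2 = 3.625000
  f(3.625000) = 3.634766
  f(mid) > 0, so root is in [3.500000, 3.625000]

Step 4: midpoint = (3.500000 + 3.625000)/2 = 3.562500
  f(3.562500) = 1.213135
  f(mid) > 0, so root is in [3.500000, 3.562500]

Step 5: midpoint = (3.500000 + 3.562500)/2 = 3.531250
  f(3.531250) = 0.033722
  f(mid) > 0, so root is in [3.500000, 3.531250]

midpoint = 3.531250


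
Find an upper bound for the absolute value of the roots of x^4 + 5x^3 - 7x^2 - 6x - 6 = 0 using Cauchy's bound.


Cauchy's bound: all roots r satisfy |r| <= 1 + max(|a_i/a_n|) for i = 0,...,n-1
where a_n is the leading coefficient.

Coefficients: [1, 5, -7, -6, -6]
Leading coefficient a_n = 1
Ratios |a_i/a_n|: 5, 7, 6, 6
Maximum ratio: 7
Cauchy's bound: |r| <= 1 + 7 = 8

Upper bound = 8


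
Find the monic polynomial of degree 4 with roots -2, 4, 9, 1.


A monic polynomial with roots -2, 4, 9, 1 is:
p(x) = (x + 2)(x - 4)(x - 9)(x - 1)
After multiplying by (x + 2): x + 2
After multiplying by (x - 4): x^2 - 2x - 8
After multiplying by (x - 9): x^3 - 11x^2 + 10x + 72
After multiplying by (x - 1): x^4 - 12x^3 + 21x^2 + 62x - 72

x^4 - 12x^3 + 21x^2 + 62x - 72


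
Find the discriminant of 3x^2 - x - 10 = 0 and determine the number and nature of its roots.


For ax^2 + bx + c = 0, discriminant D = b^2 - 4ac
Here a = 3, b = -1, c = -10
D = (-1)^2 - 4(3)(-10) = 1 + 120 = 121

D = 121 > 0 and is a perfect square (sqrt = 11)
The equation has 2 distinct real rational roots.

Discriminant = 121, 2 distinct real rational roots


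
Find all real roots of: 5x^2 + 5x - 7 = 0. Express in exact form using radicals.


Using the quadratic formula: x = (-b ± sqrt(b^2 - 4ac)) / (2a)
Here a = 5, b = 5, c = -7
Discriminant = b^2 - 4ac = 5^2 - 4(5)(-7) = 25 + 140 = 165
Since discriminant = 165 > 0, there are two real roots.
x = (-5 ± sqrt(165)) / 10
Numerically: x ≈ 0.7845 or x ≈ -1.7845

x = (-5 + sqrt(165)) / 10 or x = (-5 - sqrt(165)) / 10


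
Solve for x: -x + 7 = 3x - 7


Starting with: -x + 7 = 3x - 7
Move all x terms to left: (-1 - 3)x = -7 - 7
Simplify: -4x = -14
Divide both sides by -4: x = 7/2

x = 7/2


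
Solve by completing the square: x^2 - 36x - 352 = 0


Start: x^2 - 36x - 352 = 0
Move constant: x^2 - 36x = 352
Half of -36 is -18, squared is 324
Add 324 to both sides: x^2 - 36x + 324 = 676
(x - 18)^2 = 676
x - 18 = ±26
x = 18 + 26 = 44 or x = 18 - 26 = -8

x = -8, x = 44


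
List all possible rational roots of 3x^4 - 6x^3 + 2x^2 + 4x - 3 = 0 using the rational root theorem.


Rational root theorem: possible roots are ±p/q where:
  p divides the constant term (-3): p ∈ {1, 3}
  q divides the leading coefficient (3): q ∈ {1, 3}

All possible rational roots: -3, -1, -1/3, 1/3, 1, 3

-3, -1, -1/3, 1/3, 1, 3


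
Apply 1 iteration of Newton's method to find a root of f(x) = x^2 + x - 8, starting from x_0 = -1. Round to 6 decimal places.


Newton's method: x_(n+1) = x_n - f(x_n)/f'(x_n)
f(x) = x^2 + x - 8
f'(x) = 2x + 1

Iteration 1:
  f(-1.000000) = -8.000000
  f'(-1.000000) = -1.000000
  x_1 = -1.000000 - (-8.000000)/(-1.000000) = -9.000000

x_1 = -9.000000


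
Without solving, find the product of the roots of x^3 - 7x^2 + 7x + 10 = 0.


By Vieta's formulas for x^3 + bx^2 + cx + d = 0:
  r1 + r2 + r3 = -b/a = 7
  r1*r2 + r1*r3 + r2*r3 = c/a = 7
  r1*r2*r3 = -d/a = -10


Product = -10


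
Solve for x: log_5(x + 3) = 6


Convert to exponential form: x + 3 = 5^6 = 15625
x = 15625 - 3 = 15622
Check: log_5(15622 + 3) = log_5(15625) = log_5(15625) = 6 ✓

x = 15622


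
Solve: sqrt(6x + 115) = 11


Square both sides: 6x + 115 = 11^2 = 121
6x = 121 - 115 = 6
x = 1
Check: sqrt(6*1 + 115) = sqrt(121) = 11 ✓

x = 1


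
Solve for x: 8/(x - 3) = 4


Multiply both sides by (x - 3): 8 = 4(x - 3)
Distribute: 8 = 4x - 12
4x = 8 + 12 = 20
x = 5

x = 5


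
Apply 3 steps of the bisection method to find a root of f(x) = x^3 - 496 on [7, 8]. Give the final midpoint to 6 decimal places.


f(x) = x^3 - 496
f(7) = -153 < 0
f(8) = 16 > 0

Step 1: midpoint = (7.000000 + 8.000000)/2 = 7.500000
  f(7.500000) = -74.125000
  f(mid) < 0, so root is in [7.500000, 8.000000]

Step 2: midpoint = (7.500000 + 8.000000)/2 = 7.750000
  f(7.750000) = -30.515625
  f(mid) < 0, so root is in [7.750000, 8.000000]

Step 3: midpoint = (7.750000 + 8.000000)/2 = 7.875000
  f(7.875000) = -7.626953
  f(mid) < 0, so root is in [7.875000, 8.000000]

midpoint = 7.875000


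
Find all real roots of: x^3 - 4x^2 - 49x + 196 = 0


Let p(x) = x^3 - 4x^2 - 49x + 196. By the rational root theorem (leading coefficient 1), any rational root is an integer divisor of 196: try ±1, ±2, ... in turn.
Test x = 1: value = 144 ≠ 0.
Test x = -1: value = 240 ≠ 0.
Test x = 2: value = 90 ≠ 0.
Test x = -2: value = 270 ≠ 0.
Test x = 4: value = 0 ✓, so (x - 4) is a factor.
Synthetic division by (x - 4): bring down 1; 1(4) - 4 = 0; 0(4) - 49 = -49; (-49)(4) + 196 = 0 → quotient x^2 - 49, remainder 0.
Solve the quadratic x^2 - 49 = 0: discriminant = 0^2 - 4(1)(-49) = 0 + 196 = 196.
sqrt(196) = 14, so x = (0 ± 14)/2: x = 7 or x = -7.

x = -7, x = 4, x = 7
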